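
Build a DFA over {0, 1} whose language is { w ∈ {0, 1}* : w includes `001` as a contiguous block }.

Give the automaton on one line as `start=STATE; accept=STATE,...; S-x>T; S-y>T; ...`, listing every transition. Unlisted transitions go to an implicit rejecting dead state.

States A..C record the length of the longest prefix of `001` that matches the current input suffix. Reaching D means `001` has been seen, and we stay there forever. Accept from D.
       0  1 
>  A   B  A 
   B   C  A 
   C   C  D 
 * D   D  D 
(> = start, * = accepting)

start=A; accept=D; A-0>B; A-1>A; B-0>C; B-1>A; C-0>C; C-1>D; D-0>D; D-1>D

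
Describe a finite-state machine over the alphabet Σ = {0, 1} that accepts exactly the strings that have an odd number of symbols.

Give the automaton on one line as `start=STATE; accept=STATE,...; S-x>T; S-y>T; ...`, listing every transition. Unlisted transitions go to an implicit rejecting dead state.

Count input length modulo 2: every symbol advances one step around the cycle A → B → A. Accept at B.
With 2 states:
       0  1 
>  A   B  B 
 * B   A  A 
(> = start, * = accepting)

start=A; accept=B; A-0>B; A-1>B; B-0>A; B-1>A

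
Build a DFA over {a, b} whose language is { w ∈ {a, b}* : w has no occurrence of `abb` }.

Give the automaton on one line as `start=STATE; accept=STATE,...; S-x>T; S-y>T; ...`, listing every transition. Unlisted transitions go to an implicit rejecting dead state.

This is the complement of 'contains `abb`'. Use the same substring-matching states — q0 through q3 holding how much of `abb` has just been matched — but flip the accepting set: everything except the trap q3 accepts.
With 4 states:
        a   b  
>* q0   q1  q0 
 * q1   q1  q2 
 * q2   q1  q3 
   q3   q3  q3 
(> = start, * = accepting)

start=q0; accept=q0,q1,q2; q0-a>q1; q0-b>q0; q1-a>q1; q1-b>q2; q2-a>q1; q2-b>q3; q3-a>q3; q3-b>q3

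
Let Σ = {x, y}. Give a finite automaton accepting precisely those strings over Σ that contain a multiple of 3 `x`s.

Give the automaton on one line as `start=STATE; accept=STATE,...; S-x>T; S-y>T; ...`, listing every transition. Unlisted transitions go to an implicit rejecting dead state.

Keep the running count of `x`s modulo 3: each `x` advances along the cycle q0 → q1 → q2 → q0 while other symbols loop. Accept at q0.
A 3-state machine:
        x   y  
>* q0   q1  q0 
   q1   q2  q1 
   q2   q0  q2 
(> = start, * = accepting)

start=q0; accept=q0; q0-x>q1; q0-y>q0; q1-x>q2; q1-y>q1; q2-x>q0; q2-y>q2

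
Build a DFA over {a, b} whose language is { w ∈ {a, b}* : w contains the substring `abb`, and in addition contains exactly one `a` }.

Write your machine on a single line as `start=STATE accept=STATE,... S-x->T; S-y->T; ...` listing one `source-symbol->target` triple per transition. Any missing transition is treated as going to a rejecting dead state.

Run two small machines in parallel and take their product. The first has 4 states tracking whether and how much of `abb` has been seen; the second has 3 states tracking the count of `a`s, saturating at 2. A product state is a pair (one from each), accepting exactly when both do. Equivalent product states are then merged.
A 5-state machine:
        a   b  
>  S0   S1  S0 
   S1   S2  S3 
   S2   S2  S2 
   S3   S2  S4 
 * S4   S2  S4 
(> = start, * = accepting)

start=S0; accept=S4; S0-a->S1; S0-b->S0; S1-a->S2; S1-b->S3; S2-a->S2; S2-b->S2; S3-a->S2; S3-b->S4; S4-a->S2; S4-b->S4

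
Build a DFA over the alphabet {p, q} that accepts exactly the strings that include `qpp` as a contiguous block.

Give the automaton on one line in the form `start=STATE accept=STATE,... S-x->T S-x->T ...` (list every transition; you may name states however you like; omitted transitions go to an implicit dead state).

Track how much of `qpp` has been matched so far: state s0 is no progress, s3 is the absorbing accept state reached once `qpp` has occurred. Intermediate states record partial matches; on a mismatch, fall back to the longest reusable overlap.
4 states suffice.
        p   q  
>  s0   s0  s1 
   s1   s2  s1 
   s2   s3  s1 
 * s3   s3  s3 
(> = start, * = accepting)

start=s0 accept=s3 s0-p->s0 s0-q->s1 s1-p->s2 s1-q->s1 s2-p->s3 s2-q->s1 s3-p->s3 s3-q->s3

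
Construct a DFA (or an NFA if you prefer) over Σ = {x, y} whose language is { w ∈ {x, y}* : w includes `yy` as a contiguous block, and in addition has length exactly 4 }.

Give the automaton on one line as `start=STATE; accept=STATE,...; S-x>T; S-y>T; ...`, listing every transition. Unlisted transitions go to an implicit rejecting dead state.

start=q0; accept=q9; q0-x>q1; q0-y>q2; q1-x>q3; q1-y>q4; q2-x>q3; q2-y>q5; q3-x>q6; q3-y>q7; q4-x>q6; q4-y>q8; q5-x>q8; q5-y>q8; q6-x>q6; q6-y>q6; q7-x>q6; q7-y>q9; q8-x>q9; q8-y>q9; q9-x>q6; q9-y>q6

Run two small machines in parallel and take their product. One (3 states) tracks whether and how much of `yy` has been seen; the other (6 states) tracks the input length, saturating at 5. Each combined state is a pair, one component from each; accept when both components accept. Minimizing collapses redundant product states.
With 10 states:
        x   y  
>  q0   q1  q2 
   q1   q3  q4 
   q2   q3  q5 
   q3   q6  q7 
   q4   q6  q8 
   q5   q8  q8 
   q6   q6  q6 
   q7   q6  q9 
   q8   q9  q9 
 * q9   q6  q6 
(> = start, * = accepting)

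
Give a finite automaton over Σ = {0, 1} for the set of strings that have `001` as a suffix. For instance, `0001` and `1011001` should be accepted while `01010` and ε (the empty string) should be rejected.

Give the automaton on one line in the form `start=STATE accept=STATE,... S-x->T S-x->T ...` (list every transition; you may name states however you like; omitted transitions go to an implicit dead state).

start=q0 accept=q3 q0-0->q1 q0-1->q0 q1-0->q2 q1-1->q0 q2-0->q2 q2-1->q3 q3-0->q1 q3-1->q0

Remember how much of `001` the current input suffix matches. State q0 means no match yet; q1 means the last symbol is `0`; q2 means the last 2 symbols are `00`; q3 means the last 3 symbols are `001`. Only q3 accepts. On a mismatch, fall back to the longest proper suffix that is still a prefix of `001`.
A 4-state machine:
        0   1  
>  q0   q1  q0 
   q1   q2  q0 
   q2   q2  q3 
 * q3   q1  q0 
(> = start, * = accepting)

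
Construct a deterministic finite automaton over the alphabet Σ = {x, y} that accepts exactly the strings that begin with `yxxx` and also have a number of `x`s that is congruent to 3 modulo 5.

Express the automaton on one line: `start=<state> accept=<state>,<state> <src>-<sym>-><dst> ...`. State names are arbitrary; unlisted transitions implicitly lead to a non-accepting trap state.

start=q0 accept=q5 q0-x->q1 q0-y->q2 q1-x->q1 q1-y->q1 q2-x->q3 q2-y->q1 q3-x->q4 q3-y->q1 q4-x->q5 q4-y->q1 q5-x->q6 q5-y->q5 q6-x->q7 q6-y->q6 q7-x->q8 q7-y->q7 q8-x->q9 q8-y->q8 q9-x->q5 q9-y->q9

Build one automaton per condition and run them in lockstep. The first has 6 states tracking whether the input so far still matches the prefix `yxxx`; the second has 5 states tracking the count of `x`s modulo 5. A product state is a pair (one from each), accepting exactly when both do. Minimizing collapses redundant product states.
        x   y  
>  q0   q1  q2 
   q1   q1  q1 
   q2   q3  q1 
   q3   q4  q1 
   q4   q5  q1 
 * q5   q6  q5 
   q6   q7  q6 
   q7   q8  q7 
   q8   q9  q8 
   q9   q5  q9 
(> = start, * = accepting)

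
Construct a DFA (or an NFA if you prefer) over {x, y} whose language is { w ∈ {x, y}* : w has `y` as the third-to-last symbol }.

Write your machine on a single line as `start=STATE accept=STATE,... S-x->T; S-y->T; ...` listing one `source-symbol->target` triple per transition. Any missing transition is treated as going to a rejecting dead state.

A DFA must remember the last 3 symbols (since which symbol is third-to-last isn't known until the input ends). Use one state per possible window of the last ≤3 symbols; accept from those whose window starts with `y`.
15 states suffice.
          x    y  
>  q0     q1   q2 
   q1     q3   q4 
   q2     q5   q6 
   q3     q7   q8 
   q4     q9  q10 
   q5    q11  q12 
   q6    q13  q14 
   q7     q7   q8 
   q8     q9  q10 
   q9    q11  q12 
   q10   q13  q14 
 * q11    q7   q8 
 * q12    q9  q10 
 * q13   q11  q12 
 * q14   q13  q14 
(> = start, * = accepting)

start=q0; accept=q11,q12,q13,q14; q0-x->q1; q0-y->q2; q1-x->q3; q1-y->q4; q2-x->q5; q2-y->q6; q3-x->q7; q3-y->q8; q4-x->q9; q4-y->q10; q5-x->q11; q5-y->q12; q6-x->q13; q6-y->q14; q7-x->q7; q7-y->q8; q8-x->q9; q8-y->q10; q9-x->q11; q9-y->q12; q10-x->q13; q10-y->q14; q11-x->q7; q11-y->q8; q12-x->q9; q12-y->q10; q13-x->q11; q13-y->q12; q14-x->q13; q14-y->q14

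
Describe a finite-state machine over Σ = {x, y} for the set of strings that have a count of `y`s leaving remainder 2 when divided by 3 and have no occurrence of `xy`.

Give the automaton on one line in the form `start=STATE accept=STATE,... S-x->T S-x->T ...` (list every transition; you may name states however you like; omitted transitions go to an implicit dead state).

start=s0 accept=s3,s4 s0-x->s1 s0-y->s2 s1-x->s1 s1-y->s1 s2-x->s1 s2-y->s3 s3-x->s4 s3-y->s0 s4-x->s4 s4-y->s1

Run two small machines in parallel and take their product. The first has 3 states tracking the count of `y`s modulo 3; the second has 3 states tracking partial matches of the forbidden pattern `xy`. A product state is a pair (one from each), accepting exactly when both do. Equivalent product states are then merged.
With 5 states:
        x   y  
>  s0   s1  s2 
   s1   s1  s1 
   s2   s1  s3 
 * s3   s4  s0 
 * s4   s4  s1 
(> = start, * = accepting)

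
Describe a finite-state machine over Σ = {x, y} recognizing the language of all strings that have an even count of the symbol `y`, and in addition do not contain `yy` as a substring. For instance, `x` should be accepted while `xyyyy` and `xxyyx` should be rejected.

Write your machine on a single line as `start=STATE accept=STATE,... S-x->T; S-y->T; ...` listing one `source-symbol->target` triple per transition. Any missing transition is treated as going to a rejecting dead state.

start=q0; accept=q0,q4; q0-x->q0; q0-y->q1; q1-x->q2; q1-y->q3; q2-x->q2; q2-y->q4; q3-x->q3; q3-y->q3; q4-x->q0; q4-y->q3

Handle the two conditions separately and then intersect. One (2 states) tracks the count of `y`s modulo 2; the other (3 states) tracks partial matches of the forbidden pattern `yy`. Each combined state is a pair, one component from each; accept when both components accept. Equivalent product states are then merged.
5 states suffice.
        x   y  
>* q0   q0  q1 
   q1   q2  q3 
   q2   q2  q4 
   q3   q3  q3 
 * q4   q0  q3 
(> = start, * = accepting)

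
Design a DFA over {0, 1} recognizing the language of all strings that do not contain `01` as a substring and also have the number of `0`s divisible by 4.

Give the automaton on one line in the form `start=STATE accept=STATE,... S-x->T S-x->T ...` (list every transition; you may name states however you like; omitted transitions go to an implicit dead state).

Handle the two conditions separately and then intersect. One (3 states) tracks partial matches of the forbidden pattern `01`; the other (4 states) tracks the count of `0`s modulo 4. Each combined state is a pair, one component from each; accept when both components accept. After merging equivalent states the machine shrinks.
        0   1  
>* s0   s1  s0 
   s1   s2  s3 
   s2   s4  s3 
   s3   s3  s3 
   s4   s5  s3 
 * s5   s1  s3 
(> = start, * = accepting)

start=s0 accept=s0,s5 s0-0->s1 s0-1->s0 s1-0->s2 s1-1->s3 s2-0->s4 s2-1->s3 s3-0->s3 s3-1->s3 s4-0->s5 s4-1->s3 s5-0->s1 s5-1->s3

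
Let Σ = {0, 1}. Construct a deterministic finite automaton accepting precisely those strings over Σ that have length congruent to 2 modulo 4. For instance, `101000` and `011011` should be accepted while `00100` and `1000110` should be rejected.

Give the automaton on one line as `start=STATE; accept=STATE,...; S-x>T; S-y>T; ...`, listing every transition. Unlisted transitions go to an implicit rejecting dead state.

Count input length modulo 4: every symbol advances one step around the cycle s0 → s1 → s2 → s3 → s0. Accept at s2.
4 states suffice.
        0   1  
>  s0   s1  s1 
   s1   s2  s2 
 * s2   s3  s3 
   s3   s0  s0 
(> = start, * = accepting)

start=s0; accept=s2; s0-0>s1; s0-1>s1; s1-0>s2; s1-1>s2; s2-0>s3; s2-1>s3; s3-0>s0; s3-1>s0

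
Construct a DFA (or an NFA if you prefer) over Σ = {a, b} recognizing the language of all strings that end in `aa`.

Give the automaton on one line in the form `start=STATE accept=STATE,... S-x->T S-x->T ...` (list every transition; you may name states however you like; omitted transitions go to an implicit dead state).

Remember how much of `aa` the current input suffix matches. State q0 means no match yet; q1 means the last symbol is `a`; q2 means the last 2 symbols are `aa`. Only q2 accepts. On a mismatch, fall back to the longest proper suffix that is still a prefix of `aa`.
With 3 states:
        a   b  
>  q0   q1  q0 
   q1   q2  q0 
 * q2   q2  q0 
(> = start, * = accepting)

start=q0 accept=q2 q0-a->q1 q0-b->q0 q1-a->q2 q1-b->q0 q2-a->q2 q2-b->q0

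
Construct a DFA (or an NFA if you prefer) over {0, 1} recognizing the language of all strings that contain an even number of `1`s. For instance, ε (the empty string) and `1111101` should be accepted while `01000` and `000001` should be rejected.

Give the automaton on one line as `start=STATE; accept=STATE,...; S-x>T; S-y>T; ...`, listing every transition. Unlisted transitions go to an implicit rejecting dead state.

start=A; accept=A; A-0>A; A-1>B; B-0>B; B-1>A

The only thing that matters is how many `1`s have appeared, reduced mod 2. Use one state per residue: A for 0, …, B for 1. Reading `1` moves to the next residue; anything else stays put. A is accepting.
       0  1 
>* A   A  B 
   B   B  A 
(> = start, * = accepting)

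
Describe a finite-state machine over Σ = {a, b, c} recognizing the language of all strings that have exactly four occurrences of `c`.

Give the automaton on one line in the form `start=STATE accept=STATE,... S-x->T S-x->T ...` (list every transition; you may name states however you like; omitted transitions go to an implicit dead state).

start=q0 accept=q4 q0-a->q0 q0-b->q0 q0-c->q1 q1-a->q1 q1-b->q1 q1-c->q2 q2-a->q2 q2-b->q2 q2-c->q3 q3-a->q3 q3-b->q3 q3-c->q4 q4-a->q4 q4-b->q4 q4-c->q5 q5-a->q5 q5-b->q5 q5-c->q5

Only the number of `c`s matters, and only up to 5. Make a chain q0 → q1 → q2 → q3 → q4 → q5 advanced by each `c` (with q5 absorbing); every other symbol self-loops. The accepting set is {q4}.
6 states suffice.
        a   b   c  
>  q0   q0  q0  q1 
   q1   q1  q1  q2 
   q2   q2  q2  q3 
   q3   q3  q3  q4 
 * q4   q4  q4  q5 
   q5   q5  q5  q5 
(> = start, * = accepting)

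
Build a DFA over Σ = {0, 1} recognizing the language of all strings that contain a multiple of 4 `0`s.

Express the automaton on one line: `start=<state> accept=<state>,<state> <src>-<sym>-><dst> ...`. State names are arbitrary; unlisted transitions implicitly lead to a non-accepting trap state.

Keep the running count of `0`s modulo 4: each `0` advances along the cycle S0 → S1 → S2 → S3 → S0 while other symbols loop. Accept at S0.
4 states suffice.
        0   1  
>* S0   S1  S0 
   S1   S2  S1 
   S2   S3  S2 
   S3   S0  S3 
(> = start, * = accepting)

start=S0 accept=S0 S0-0->S1 S0-1->S0 S1-0->S2 S1-1->S1 S2-0->S3 S2-1->S2 S3-0->S0 S3-1->S3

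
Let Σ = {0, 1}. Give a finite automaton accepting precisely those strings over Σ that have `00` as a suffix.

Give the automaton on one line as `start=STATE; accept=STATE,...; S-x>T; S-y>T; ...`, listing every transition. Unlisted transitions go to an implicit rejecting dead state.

start=S0; accept=S2; S0-0>S1; S0-1>S0; S1-0>S2; S1-1>S0; S2-0>S2; S2-1>S0

Remember how much of `00` the current input suffix matches. State S0 means no match yet; S1 means the last symbol is `0`; S2 means the last 2 symbols are `00`. Only S2 accepts. On a mismatch, fall back to the longest proper suffix that is still a prefix of `00`.
3 states suffice.
        0   1  
>  S0   S1  S0 
   S1   S2  S0 
 * S2   S2  S0 
(> = start, * = accepting)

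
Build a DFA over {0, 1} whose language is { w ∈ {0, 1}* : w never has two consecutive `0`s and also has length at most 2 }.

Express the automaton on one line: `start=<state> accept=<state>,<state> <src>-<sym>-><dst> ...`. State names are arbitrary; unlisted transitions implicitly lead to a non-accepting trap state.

Handle the two conditions separately and then intersect. The first has 3 states tracking partial matches of the forbidden pattern `00`; the second has 4 states tracking the input length, saturating at 3. A product state is a pair (one from each), accepting exactly when both do. After merging equivalent states the machine shrinks.
A 5-state machine:
        0   1  
>* q0   q1  q2 
 * q1   q3  q4 
 * q2   q4  q4 
   q3   q3  q3 
 * q4   q3  q3 
(> = start, * = accepting)

start=q0 accept=q0,q1,q2,q4 q0-0->q1 q0-1->q2 q1-0->q3 q1-1->q4 q2-0->q4 q2-1->q4 q3-0->q3 q3-1->q3 q4-0->q3 q4-1->q3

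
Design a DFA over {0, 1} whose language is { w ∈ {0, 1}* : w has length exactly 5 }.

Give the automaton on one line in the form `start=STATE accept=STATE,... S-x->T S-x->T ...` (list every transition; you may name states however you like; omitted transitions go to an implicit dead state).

start=s0 accept=s5 s0-0->s1 s0-1->s1 s1-0->s2 s1-1->s2 s2-0->s3 s2-1->s3 s3-0->s4 s3-1->s4 s4-0->s5 s4-1->s5 s5-0->s6 s5-1->s6 s6-0->s6 s6-1->s6

Count input length up to 6: every symbol moves from s0 toward s6, which means 'more than 5' and absorbs. Accept from {s5}.
With 7 states:
        0   1  
>  s0   s1  s1 
   s1   s2  s2 
   s2   s3  s3 
   s3   s4  s4 
   s4   s5  s5 
 * s5   s6  s6 
   s6   s6  s6 
(> = start, * = accepting)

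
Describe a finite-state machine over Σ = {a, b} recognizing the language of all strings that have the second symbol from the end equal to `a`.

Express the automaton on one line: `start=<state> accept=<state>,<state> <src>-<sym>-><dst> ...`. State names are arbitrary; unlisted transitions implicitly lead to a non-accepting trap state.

A DFA must remember the last 2 symbols (since which symbol is second-to-last isn't known until the input ends). Use one state per possible window of the last ≤2 symbols; accept from those whose window starts with `a`.
7 states suffice.
        a   b  
>  q0   q1  q2 
   q1   q3  q4 
   q2   q5  q6 
 * q3   q3  q4 
 * q4   q5  q6 
   q5   q3  q4 
   q6   q5  q6 
(> = start, * = accepting)

start=q0 accept=q3,q4 q0-a->q1 q0-b->q2 q1-a->q3 q1-b->q4 q2-a->q5 q2-b->q6 q3-a->q3 q3-b->q4 q4-a->q5 q4-b->q6 q5-a->q3 q5-b->q4 q6-a->q5 q6-b->q6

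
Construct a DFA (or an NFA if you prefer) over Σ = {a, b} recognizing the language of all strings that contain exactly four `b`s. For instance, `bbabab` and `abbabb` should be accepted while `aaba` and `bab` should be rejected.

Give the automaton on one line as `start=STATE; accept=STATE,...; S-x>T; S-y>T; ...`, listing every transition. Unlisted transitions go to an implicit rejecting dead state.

start=s0; accept=s4; s0-a>s0; s0-b>s1; s1-a>s1; s1-b>s2; s2-a>s2; s2-b>s3; s3-a>s3; s3-b>s4; s4-a>s4; s4-b>s5; s5-a>s5; s5-b>s5

Count `b`s, saturating at 5: states s0 through s4 mean 0 through 4 `b`s seen; s5 means more than 4. Each `b` increments (capped at s5); other symbols loop. Accept from {s4}.
A 6-state machine:
        a   b  
>  s0   s0  s1 
   s1   s1  s2 
   s2   s2  s3 
   s3   s3  s4 
 * s4   s4  s5 
   s5   s5  s5 
(> = start, * = accepting)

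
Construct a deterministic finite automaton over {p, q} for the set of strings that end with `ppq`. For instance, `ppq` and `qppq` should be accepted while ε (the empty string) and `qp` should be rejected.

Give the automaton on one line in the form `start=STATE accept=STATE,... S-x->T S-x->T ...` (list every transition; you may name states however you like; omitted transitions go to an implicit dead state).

start=S0 accept=S3 S0-p->S1 S0-q->S0 S1-p->S2 S1-q->S0 S2-p->S2 S2-q->S3 S3-p->S1 S3-q->S0

Remember how much of `ppq` the current input suffix matches. State S0 means no match yet; S1 means the last symbol is `p`; S2 means the last 2 symbols are `pp`; S3 means the last 3 symbols are `ppq`. Only S3 accepts. On a mismatch, fall back to the longest proper suffix that is still a prefix of `ppq`.
A 4-state machine:
        p   q  
>  S0   S1  S0 
   S1   S2  S0 
   S2   S2  S3 
 * S3   S1  S0 
(> = start, * = accepting)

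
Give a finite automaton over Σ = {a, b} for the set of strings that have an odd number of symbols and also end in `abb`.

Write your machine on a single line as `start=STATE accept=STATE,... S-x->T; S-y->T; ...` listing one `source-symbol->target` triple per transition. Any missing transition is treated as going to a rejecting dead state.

Handle the two conditions separately and then intersect. One (2 states) tracks the input length modulo 2; the other (4 states) tracks how much of the suffix `abb` has currently been matched. Each combined state is a pair, one component from each; accept when both components accept. Minimizing collapses redundant product states.
With 5 states:
        a   b  
>  s0   s1  s2 
   s1   s0  s3 
   s2   s0  s0 
   s3   s1  s4 
 * s4   s0  s0 
(> = start, * = accepting)

start=s0; accept=s4; s0-a->s1; s0-b->s2; s1-a->s0; s1-b->s3; s2-a->s0; s2-b->s0; s3-a->s1; s3-b->s4; s4-a->s0; s4-b->s0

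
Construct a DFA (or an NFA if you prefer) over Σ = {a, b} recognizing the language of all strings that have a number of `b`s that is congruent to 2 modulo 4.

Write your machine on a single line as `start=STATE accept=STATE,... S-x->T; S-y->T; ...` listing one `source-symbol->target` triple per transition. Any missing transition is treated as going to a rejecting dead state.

start=q0; accept=q2; q0-a->q0; q0-b->q1; q1-a->q1; q1-b->q2; q2-a->q2; q2-b->q3; q3-a->q3; q3-b->q0

Keep the running count of `b`s modulo 4: each `b` advances along the cycle q0 → q1 → q2 → q3 → q0 while other symbols loop. Accept at q2.
With 4 states:
        a   b  
>  q0   q0  q1 
   q1   q1  q2 
 * q2   q2  q3 
   q3   q3  q0 
(> = start, * = accepting)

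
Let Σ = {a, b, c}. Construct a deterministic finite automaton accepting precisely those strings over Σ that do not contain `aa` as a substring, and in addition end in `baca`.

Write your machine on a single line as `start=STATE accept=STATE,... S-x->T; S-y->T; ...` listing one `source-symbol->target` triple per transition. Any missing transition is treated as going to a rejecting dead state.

Handle the two conditions separately and then intersect. The first has 3 states tracking partial matches of the forbidden pattern `aa`; the second has 5 states tracking how much of the suffix `baca` has currently been matched. A product state is a pair (one from each), accepting exactly when both do. Minimizing collapses redundant product states.
With 7 states:
        a   b   c  
>  q0   q1  q2  q0 
   q1   q3  q2  q0 
   q2   q4  q2  q0 
   q3   q3  q3  q3 
   q4   q3  q2  q5 
   q5   q6  q2  q0 
 * q6   q3  q2  q0 
(> = start, * = accepting)

start=q0; accept=q6; q0-a->q1; q0-b->q2; q0-c->q0; q1-a->q3; q1-b->q2; q1-c->q0; q2-a->q4; q2-b->q2; q2-c->q0; q3-a->q3; q3-b->q3; q3-c->q3; q4-a->q3; q4-b->q2; q4-c->q5; q5-a->q6; q5-b->q2; q5-c->q0; q6-a->q3; q6-b->q2; q6-c->q0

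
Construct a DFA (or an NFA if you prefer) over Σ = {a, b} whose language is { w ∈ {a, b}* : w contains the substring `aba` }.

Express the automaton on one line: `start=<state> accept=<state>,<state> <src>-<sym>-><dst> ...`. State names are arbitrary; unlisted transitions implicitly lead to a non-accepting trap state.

start=q0 accept=q3 q0-a->q1 q0-b->q0 q1-a->q1 q1-b->q2 q2-a->q3 q2-b->q0 q3-a->q3 q3-b->q3

States q0..q2 record the length of the longest prefix of `aba` that matches the current input suffix. Reaching q3 means `aba` has been seen, and we stay there forever. Accept from q3.
4 states suffice.
        a   b  
>  q0   q1  q0 
   q1   q1  q2 
   q2   q3  q0 
 * q3   q3  q3 
(> = start, * = accepting)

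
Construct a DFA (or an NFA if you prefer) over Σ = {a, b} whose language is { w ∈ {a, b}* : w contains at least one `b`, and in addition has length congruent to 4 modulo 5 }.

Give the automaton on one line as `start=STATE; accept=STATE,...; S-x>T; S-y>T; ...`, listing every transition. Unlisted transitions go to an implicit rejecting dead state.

start=s0; accept=s8; s0-a>s1; s0-b>s2; s1-a>s3; s1-b>s4; s2-a>s4; s2-b>s4; s3-a>s5; s3-b>s6; s4-a>s6; s4-b>s6; s5-a>s7; s5-b>s8; s6-a>s8; s6-b>s8; s7-a>s0; s7-b>s9; s8-a>s9; s8-b>s9; s9-a>s2; s9-b>s2

Handle the two conditions separately and then intersect. The first has 3 states tracking the count of `b`s, saturating at 2; the second has 5 states tracking the input length modulo 5. A product state is a pair (one from each), accepting exactly when both do. Equivalent product states are then merged.
10 states suffice.
        a   b  
>  s0   s1  s2 
   s1   s3  s4 
   s2   s4  s4 
   s3   s5  s6 
   s4   s6  s6 
   s5   s7  s8 
   s6   s8  s8 
   s7   s0  s9 
 * s8   s9  s9 
   s9   s2  s2 
(> = start, * = accepting)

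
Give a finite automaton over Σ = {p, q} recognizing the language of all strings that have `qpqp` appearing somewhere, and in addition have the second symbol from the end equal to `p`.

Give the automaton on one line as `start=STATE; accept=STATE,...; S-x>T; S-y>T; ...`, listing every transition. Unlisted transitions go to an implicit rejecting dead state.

start=s0; accept=s9,s10; s0-p>s1; s0-q>s2; s1-p>s3; s1-q>s4; s2-p>s5; s2-q>s6; s3-p>s3; s3-q>s4; s4-p>s5; s4-q>s6; s5-p>s3; s5-q>s7; s6-p>s5; s6-q>s6; s7-p>s8; s7-q>s6; s8-p>s9; s8-q>s10; s9-p>s9; s9-q>s10; s10-p>s8; s10-q>s11; s11-p>s8; s11-q>s11

Build one automaton per condition and run them in lockstep. The first has 5 states tracking whether and how much of `qpqp` has been seen; the second has 7 states tracking the last 2 symbols read. A product state is a pair (one from each), accepting exactly when both do.
With 12 states:
          p    q  
>  s0     s1   s2 
   s1     s3   s4 
   s2     s5   s6 
   s3     s3   s4 
   s4     s5   s6 
   s5     s3   s7 
   s6     s5   s6 
   s7     s8   s6 
   s8     s9  s10 
 * s9     s9  s10 
 * s10    s8  s11 
   s11    s8  s11 
(> = start, * = accepting)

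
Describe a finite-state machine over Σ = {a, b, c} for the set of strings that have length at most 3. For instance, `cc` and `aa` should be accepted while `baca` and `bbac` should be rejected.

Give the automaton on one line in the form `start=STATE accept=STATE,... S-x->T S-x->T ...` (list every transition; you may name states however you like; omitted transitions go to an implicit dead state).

start=q0 accept=q0,q1,q2,q3 q0-a->q1 q0-b->q1 q0-c->q1 q1-a->q2 q1-b->q2 q1-c->q2 q2-a->q3 q2-b->q3 q2-c->q3 q3-a->q4 q3-b->q4 q3-c->q4 q4-a->q4 q4-b->q4 q4-c->q4

We only need to distinguish lengths 0, 1, …, 3, and '>3'. Chain q0 → q1 → q2 → q3 → q4 on every symbol, with q4 looping. Accepting states: {q0, q1, q2, q3}.
5 states suffice.
        a   b   c  
>* q0   q1  q1  q1 
 * q1   q2  q2  q2 
 * q2   q3  q3  q3 
 * q3   q4  q4  q4 
   q4   q4  q4  q4 
(> = start, * = accepting)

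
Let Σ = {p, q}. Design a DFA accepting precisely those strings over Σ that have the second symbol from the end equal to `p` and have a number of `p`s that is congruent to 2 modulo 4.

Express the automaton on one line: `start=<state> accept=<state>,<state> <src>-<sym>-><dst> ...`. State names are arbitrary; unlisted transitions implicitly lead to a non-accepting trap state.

Run two small machines in parallel and take their product. The first has 7 states tracking the last 2 symbols read; the second has 4 states tracking the count of `p`s modulo 4. A product state is a pair (one from each), accepting exactly when both do. After merging equivalent states the machine shrinks.
        p   q  
>  s0   s1  s0 
   s1   s2  s3 
 * s2   s4  s5 
   s3   s6  s3 
   s4   s0  s4 
 * s5   s4  s7 
   s6   s4  s5 
   s7   s4  s7 
(> = start, * = accepting)

start=s0 accept=s2,s5 s0-p->s1 s0-q->s0 s1-p->s2 s1-q->s3 s2-p->s4 s2-q->s5 s3-p->s6 s3-q->s3 s4-p->s0 s4-q->s4 s5-p->s4 s5-q->s7 s6-p->s4 s6-q->s5 s7-p->s4 s7-q->s7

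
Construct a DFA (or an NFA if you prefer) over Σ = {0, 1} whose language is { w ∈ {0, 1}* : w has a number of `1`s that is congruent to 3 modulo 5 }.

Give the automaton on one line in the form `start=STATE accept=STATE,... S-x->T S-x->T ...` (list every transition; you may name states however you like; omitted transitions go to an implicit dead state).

The only thing that matters is how many `1`s have appeared, reduced mod 5. Use one state per residue: q0 for 0, …, q4 for 4. Reading `1` moves to the next residue; anything else stays put. q3 is accepting.
        0   1  
>  q0   q0  q1 
   q1   q1  q2 
   q2   q2  q3 
 * q3   q3  q4 
   q4   q4  q0 
(> = start, * = accepting)

start=q0 accept=q3 q0-0->q0 q0-1->q1 q1-0->q1 q1-1->q2 q2-0->q2 q2-1->q3 q3-0->q3 q3-1->q4 q4-0->q4 q4-1->q0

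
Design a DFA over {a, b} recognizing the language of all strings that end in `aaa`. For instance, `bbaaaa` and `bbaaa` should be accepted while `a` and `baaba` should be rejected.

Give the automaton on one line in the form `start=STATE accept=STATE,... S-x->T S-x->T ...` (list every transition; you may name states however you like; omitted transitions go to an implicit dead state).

start=S0 accept=S3 S0-a->S1 S0-b->S0 S1-a->S2 S1-b->S0 S2-a->S3 S2-b->S0 S3-a->S3 S3-b->S0

Remember how much of `aaa` the current input suffix matches. State S0 means no match yet; S1 means the last symbol is `a`; S2 means the last 2 symbols are `aa`; S3 means the last 3 symbols are `aaa`. Only S3 accepts. On a mismatch, fall back to the longest proper suffix that is still a prefix of `aaa`.
4 states suffice.
        a   b  
>  S0   S1  S0 
   S1   S2  S0 
   S2   S3  S0 
 * S3   S3  S0 
(> = start, * = accepting)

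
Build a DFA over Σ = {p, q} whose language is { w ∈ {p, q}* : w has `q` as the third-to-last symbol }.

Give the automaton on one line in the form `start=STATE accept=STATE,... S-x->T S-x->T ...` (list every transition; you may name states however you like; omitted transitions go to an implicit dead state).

A DFA must remember the last 3 symbols (since which symbol is third-to-last isn't known until the input ends). Use one state per possible window of the last ≤3 symbols; accept from those whose window starts with `q`.
15 states suffice.
          p    q  
>  s0     s1   s2 
   s1     s3   s4 
   s2     s5   s6 
   s3     s7   s8 
   s4     s9  s10 
   s5    s11  s12 
   s6    s13  s14 
   s7     s7   s8 
   s8     s9  s10 
   s9    s11  s12 
   s10   s13  s14 
 * s11    s7   s8 
 * s12    s9  s10 
 * s13   s11  s12 
 * s14   s13  s14 
(> = start, * = accepting)

start=s0 accept=s11,s12,s13,s14 s0-p->s1 s0-q->s2 s1-p->s3 s1-q->s4 s2-p->s5 s2-q->s6 s3-p->s7 s3-q->s8 s4-p->s9 s4-q->s10 s5-p->s11 s5-q->s12 s6-p->s13 s6-q->s14 s7-p->s7 s7-q->s8 s8-p->s9 s8-q->s10 s9-p->s11 s9-q->s12 s10-p->s13 s10-q->s14 s11-p->s7 s11-q->s8 s12-p->s9 s12-q->s10 s13-p->s11 s13-q->s12 s14-p->s13 s14-q->s14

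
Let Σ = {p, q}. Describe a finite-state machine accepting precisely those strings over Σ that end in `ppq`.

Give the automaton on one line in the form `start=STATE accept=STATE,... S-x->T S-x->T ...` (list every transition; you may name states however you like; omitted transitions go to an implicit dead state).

Let each state record the length of the longest suffix of the input read so far that is also a prefix of `ppq`. B means the last symbol is `p`; C means the last 2 symbols are `pp`; D means the last 3 symbols are `ppq`. Accept only at D, where the string currently ends in `ppq`.
       p  q 
>  A   B  A 
   B   C  A 
   C   C  D 
 * D   B  A 
(> = start, * = accepting)

start=A accept=D A-p->B A-q->A B-p->C B-q->A C-p->C C-q->D D-p->B D-q->A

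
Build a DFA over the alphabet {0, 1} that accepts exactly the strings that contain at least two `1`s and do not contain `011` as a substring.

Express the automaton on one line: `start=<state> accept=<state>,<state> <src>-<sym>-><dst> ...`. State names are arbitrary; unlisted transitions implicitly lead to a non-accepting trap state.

Run two small machines in parallel and take their product. One (4 states) tracks the count of `1`s, saturating at 3; the other (4 states) tracks partial matches of the forbidden pattern `011`. Each combined state is a pair, one component from each; accept when both components accept. Equivalent product states are then merged.
        0   1  
>  s0   s1  s2 
   s1   s1  s3 
   s2   s4  s5 
   s3   s4  s6 
   s4   s4  s7 
 * s5   s8  s5 
   s6   s6  s6 
 * s7   s8  s6 
 * s8   s8  s7 
(> = start, * = accepting)

start=s0 accept=s5,s7,s8 s0-0->s1 s0-1->s2 s1-0->s1 s1-1->s3 s2-0->s4 s2-1->s5 s3-0->s4 s3-1->s6 s4-0->s4 s4-1->s7 s5-0->s8 s5-1->s5 s6-0->s6 s6-1->s6 s7-0->s8 s7-1->s6 s8-0->s8 s8-1->s7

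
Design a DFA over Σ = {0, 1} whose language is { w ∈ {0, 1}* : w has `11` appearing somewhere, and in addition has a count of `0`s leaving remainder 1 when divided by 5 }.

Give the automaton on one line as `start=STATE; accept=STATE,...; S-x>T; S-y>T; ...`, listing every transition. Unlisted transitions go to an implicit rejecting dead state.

start=q0; accept=q8; q0-0>q1; q0-1>q2; q1-0>q3; q1-1>q4; q2-0>q1; q2-1>q5; q3-0>q6; q3-1>q7; q4-0>q3; q4-1>q8; q5-0>q8; q5-1>q5; q6-0>q9; q6-1>q10; q7-0>q6; q7-1>q11; q8-0>q11; q8-1>q8; q9-0>q0; q9-1>q12; q10-0>q9; q10-1>q13; q11-0>q13; q11-1>q11; q12-0>q0; q12-1>q14; q13-0>q14; q13-1>q13; q14-0>q5; q14-1>q14

Build one automaton per condition and run them in lockstep. One (3 states) tracks whether and how much of `11` has been seen; the other (5 states) tracks the count of `0`s modulo 5. Each combined state is a pair, one component from each; accept when both components accept.
A 15-state machine:
          0    1  
>  q0     q1   q2 
   q1     q3   q4 
   q2     q1   q5 
   q3     q6   q7 
   q4     q3   q8 
   q5     q8   q5 
   q6     q9  q10 
   q7     q6  q11 
 * q8    q11   q8 
   q9     q0  q12 
   q10    q9  q13 
   q11   q13  q11 
   q12    q0  q14 
   q13   q14  q13 
   q14    q5  q14 
(> = start, * = accepting)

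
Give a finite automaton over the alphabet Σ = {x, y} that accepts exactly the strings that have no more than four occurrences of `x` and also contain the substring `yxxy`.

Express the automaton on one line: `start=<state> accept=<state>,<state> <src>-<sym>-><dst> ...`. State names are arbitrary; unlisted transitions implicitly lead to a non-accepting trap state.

start=S0 accept=S12,S14,S15 S0-x->S1 S0-y->S2 S1-x->S3 S1-y->S4 S2-x->S5 S2-y->S2 S3-x->S6 S3-y->S7 S4-x->S8 S4-y->S4 S5-x->S9 S5-y->S4 S6-x->S6 S6-y->S6 S7-x->S10 S7-y->S7 S8-x->S11 S8-y->S7 S9-x->S6 S9-y->S12 S10-x->S13 S10-y->S6 S11-x->S6 S11-y->S14 S12-x->S14 S12-y->S12 S13-x->S6 S13-y->S15 S14-x->S15 S14-y->S14 S15-x->S6 S15-y->S15

Handle the two conditions separately and then intersect. The first has 6 states tracking the count of `x`s, saturating at 5; the second has 5 states tracking whether and how much of `yxxy` has been seen. A product state is a pair (one from each), accepting exactly when both do. Equivalent product states are then merged.
          x    y  
>  S0     S1   S2 
   S1     S3   S4 
   S2     S5   S2 
   S3     S6   S7 
   S4     S8   S4 
   S5     S9   S4 
   S6     S6   S6 
   S7    S10   S7 
   S8    S11   S7 
   S9     S6  S12 
   S10   S13   S6 
   S11    S6  S14 
 * S12   S14  S12 
   S13    S6  S15 
 * S14   S15  S14 
 * S15    S6  S15 
(> = start, * = accepting)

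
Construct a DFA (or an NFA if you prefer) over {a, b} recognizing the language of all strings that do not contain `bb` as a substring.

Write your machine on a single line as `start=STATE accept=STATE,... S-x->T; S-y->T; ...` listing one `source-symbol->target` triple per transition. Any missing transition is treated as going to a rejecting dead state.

This is the complement of 'contains `bb`'. Use the same substring-matching states — s0 through s2 holding how much of `bb` has just been matched — but flip the accepting set: everything except the trap s2 accepts.
3 states suffice.
        a   b  
>* s0   s0  s1 
 * s1   s0  s2 
   s2   s2  s2 
(> = start, * = accepting)

start=s0; accept=s0,s1; s0-a->s0; s0-b->s1; s1-a->s0; s1-b->s2; s2-a->s2; s2-b->s2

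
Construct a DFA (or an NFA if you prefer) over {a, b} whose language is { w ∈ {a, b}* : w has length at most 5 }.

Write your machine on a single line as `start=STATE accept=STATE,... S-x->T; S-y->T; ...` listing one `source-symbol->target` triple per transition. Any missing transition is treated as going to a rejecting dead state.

We only need to distinguish lengths 0, 1, …, 5, and '>5'. Chain q0 → q1 → q2 → q3 → q4 → q5 → q6 on every symbol, with q6 looping. Accepting states: {q0, q1, q2, q3, q4, q5}.
7 states suffice.
        a   b  
>* q0   q1  q1 
 * q1   q2  q2 
 * q2   q3  q3 
 * q3   q4  q4 
 * q4   q5  q5 
 * q5   q6  q6 
   q6   q6  q6 
(> = start, * = accepting)

start=q0; accept=q0,q1,q2,q3,q4,q5; q0-a->q1; q0-b->q1; q1-a->q2; q1-b->q2; q2-a->q3; q2-b->q3; q3-a->q4; q3-b->q4; q4-a->q5; q4-b->q5; q5-a->q6; q5-b->q6; q6-a->q6; q6-b->q6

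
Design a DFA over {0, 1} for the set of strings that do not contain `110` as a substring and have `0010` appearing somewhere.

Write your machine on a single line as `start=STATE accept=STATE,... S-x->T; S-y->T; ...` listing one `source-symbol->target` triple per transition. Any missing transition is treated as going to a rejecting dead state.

Handle the two conditions separately and then intersect. The first has 4 states tracking partial matches of the forbidden pattern `110`; the second has 5 states tracking whether and how much of `0010` has been seen. A product state is a pair (one from each), accepting exactly when both do. Minimizing collapses redundant product states.
9 states suffice.
        0   1  
>  q0   q1  q2 
   q1   q3  q2 
   q2   q1  q4 
   q3   q3  q5 
   q4   q4  q4 
   q5   q6  q4 
 * q6   q6  q7 
 * q7   q6  q8 
 * q8   q4  q8 
(> = start, * = accepting)

start=q0; accept=q6,q7,q8; q0-0->q1; q0-1->q2; q1-0->q3; q1-1->q2; q2-0->q1; q2-1->q4; q3-0->q3; q3-1->q5; q4-0->q4; q4-1->q4; q5-0->q6; q5-1->q4; q6-0->q6; q6-1->q7; q7-0->q6; q7-1->q8; q8-0->q4; q8-1->q8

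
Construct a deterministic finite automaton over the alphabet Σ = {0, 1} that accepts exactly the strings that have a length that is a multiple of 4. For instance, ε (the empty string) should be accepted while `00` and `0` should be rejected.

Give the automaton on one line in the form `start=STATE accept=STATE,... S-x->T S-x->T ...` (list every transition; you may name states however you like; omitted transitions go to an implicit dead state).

Only the length mod 4 matters, so use a 4-cycle: from any state, every input symbol moves to the next state, wrapping q3 back to q0. Mark q0 accepting.
A 4-state machine:
        0   1  
>* q0   q1  q1 
   q1   q2  q2 
   q2   q3  q3 
   q3   q0  q0 
(> = start, * = accepting)

start=q0 accept=q0 q0-0->q1 q0-1->q1 q1-0->q2 q1-1->q2 q2-0->q3 q2-1->q3 q3-0->q0 q3-1->q0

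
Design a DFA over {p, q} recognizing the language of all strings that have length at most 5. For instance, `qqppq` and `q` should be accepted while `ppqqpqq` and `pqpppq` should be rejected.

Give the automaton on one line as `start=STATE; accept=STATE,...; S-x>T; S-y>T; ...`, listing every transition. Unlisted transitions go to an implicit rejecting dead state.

start=s0; accept=s0,s1,s2,s3,s4,s5; s0-p>s1; s0-q>s1; s1-p>s2; s1-q>s2; s2-p>s3; s2-q>s3; s3-p>s4; s3-q>s4; s4-p>s5; s4-q>s5; s5-p>s6; s5-q>s6; s6-p>s6; s6-q>s6

Count input length up to 6: every symbol moves from s0 toward s6, which means 'more than 5' and absorbs. Accept from {s0, s1, s2, s3, s4, s5}.
A 7-state machine:
        p   q  
>* s0   s1  s1 
 * s1   s2  s2 
 * s2   s3  s3 
 * s3   s4  s4 
 * s4   s5  s5 
 * s5   s6  s6 
   s6   s6  s6 
(> = start, * = accepting)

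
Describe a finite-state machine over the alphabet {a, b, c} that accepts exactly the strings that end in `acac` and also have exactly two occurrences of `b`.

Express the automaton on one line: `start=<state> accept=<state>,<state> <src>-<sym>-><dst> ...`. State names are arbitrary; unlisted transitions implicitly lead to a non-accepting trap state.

start=q0 accept=q17 q0-a->q1 q0-b->q2 q0-c->q0 q1-a->q1 q1-b->q2 q1-c->q3 q2-a->q4 q2-b->q5 q2-c->q2 q3-a->q6 q3-b->q2 q3-c->q0 q4-a->q4 q4-b->q5 q4-c->q7 q5-a->q8 q5-b->q9 q5-c->q5 q6-a->q1 q6-b->q2 q6-c->q10 q7-a->q11 q7-b->q5 q7-c->q2 q8-a->q8 q8-b->q9 q8-c->q12 q9-a->q13 q9-b->q9 q9-c->q9 q10-a->q6 q10-b->q2 q10-c->q0 q11-a->q4 q11-b->q5 q11-c->q14 q12-a->q15 q12-b->q9 q12-c->q5 q13-a->q13 q13-b->q9 q13-c->q16 q14-a->q11 q14-b->q5 q14-c->q2 q15-a->q8 q15-b->q9 q15-c->q17 q16-a->q18 q16-b->q9 q16-c->q9 q17-a->q15 q17-b->q9 q17-c->q5 q18-a->q13 q18-b->q9 q18-c->q19 q19-a->q18 q19-b->q9 q19-c->q9

Handle the two conditions separately and then intersect. The first has 5 states tracking how much of the suffix `acac` has currently been matched; the second has 4 states tracking the count of `b`s, saturating at 3. A product state is a pair (one from each), accepting exactly when both do.
20 states suffice.
          a    b    c  
>  q0     q1   q2   q0 
   q1     q1   q2   q3 
   q2     q4   q5   q2 
   q3     q6   q2   q0 
   q4     q4   q5   q7 
   q5     q8   q9   q5 
   q6     q1   q2  q10 
   q7    q11   q5   q2 
   q8     q8   q9  q12 
   q9    q13   q9   q9 
   q10    q6   q2   q0 
   q11    q4   q5  q14 
   q12   q15   q9   q5 
   q13   q13   q9  q16 
   q14   q11   q5   q2 
   q15    q8   q9  q17 
   q16   q18   q9   q9 
 * q17   q15   q9   q5 
   q18   q13   q9  q19 
   q19   q18   q9   q9 
(> = start, * = accepting)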